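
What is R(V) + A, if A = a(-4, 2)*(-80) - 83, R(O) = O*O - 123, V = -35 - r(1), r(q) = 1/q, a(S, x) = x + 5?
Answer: 530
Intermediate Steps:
a(S, x) = 5 + x
V = -36 (V = -35 - 1/1 = -35 - 1*1 = -35 - 1 = -36)
R(O) = -123 + O² (R(O) = O² - 123 = -123 + O²)
A = -643 (A = (5 + 2)*(-80) - 83 = 7*(-80) - 83 = -560 - 83 = -643)
R(V) + A = (-123 + (-36)²) - 643 = (-123 + 1296) - 643 = 1173 - 643 = 530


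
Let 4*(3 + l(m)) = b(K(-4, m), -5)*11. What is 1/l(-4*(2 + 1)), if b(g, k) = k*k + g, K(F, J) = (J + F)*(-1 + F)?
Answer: 4/1143 ≈ 0.0034996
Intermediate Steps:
K(F, J) = (-1 + F)*(F + J) (K(F, J) = (F + J)*(-1 + F) = (-1 + F)*(F + J))
b(g, k) = g + k² (b(g, k) = k² + g = g + k²)
l(m) = 483/4 - 55*m/4 (l(m) = -3 + ((((-4)² - 1*(-4) - m - 4*m) + (-5)²)*11)/4 = -3 + (((16 + 4 - m - 4*m) + 25)*11)/4 = -3 + (((20 - 5*m) + 25)*11)/4 = -3 + ((45 - 5*m)*11)/4 = -3 + (495 - 55*m)/4 = -3 + (495/4 - 55*m/4) = 483/4 - 55*m/4)
1/l(-4*(2 + 1)) = 1/(483/4 - (-55)*(2 + 1)) = 1/(483/4 - (-55)*3) = 1/(483/4 - 55/4*(-12)) = 1/(483/4 + 165) = 1/(1143/4) = 4/1143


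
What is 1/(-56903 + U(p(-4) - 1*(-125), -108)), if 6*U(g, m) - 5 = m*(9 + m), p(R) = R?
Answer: -6/330721 ≈ -1.8142e-5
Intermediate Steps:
U(g, m) = 5/6 + m*(9 + m)/6 (U(g, m) = 5/6 + (m*(9 + m))/6 = 5/6 + m*(9 + m)/6)
1/(-56903 + U(p(-4) - 1*(-125), -108)) = 1/(-56903 + (5/6 + (1/6)*(-108)**2 + (3/2)*(-108))) = 1/(-56903 + (5/6 + (1/6)*11664 - 162)) = 1/(-56903 + (5/6 + 1944 - 162)) = 1/(-56903 + 10697/6) = 1/(-330721/6) = -6/330721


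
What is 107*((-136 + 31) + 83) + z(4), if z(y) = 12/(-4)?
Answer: -2357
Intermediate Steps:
z(y) = -3 (z(y) = 12*(-¼) = -3)
107*((-136 + 31) + 83) + z(4) = 107*((-136 + 31) + 83) - 3 = 107*(-105 + 83) - 3 = 107*(-22) - 3 = -2354 - 3 = -2357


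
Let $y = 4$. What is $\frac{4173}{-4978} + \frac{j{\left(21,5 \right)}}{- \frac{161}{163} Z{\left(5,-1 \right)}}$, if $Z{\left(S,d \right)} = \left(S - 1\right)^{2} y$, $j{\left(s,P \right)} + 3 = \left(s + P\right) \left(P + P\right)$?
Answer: $- \frac{125765995}{25646656} \approx -4.9038$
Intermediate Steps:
$j{\left(s,P \right)} = -3 + 2 P \left(P + s\right)$ ($j{\left(s,P \right)} = -3 + \left(s + P\right) \left(P + P\right) = -3 + \left(P + s\right) 2 P = -3 + 2 P \left(P + s\right)$)
$Z{\left(S,d \right)} = 4 \left(-1 + S\right)^{2}$ ($Z{\left(S,d \right)} = \left(S - 1\right)^{2} \cdot 4 = \left(-1 + S\right)^{2} \cdot 4 = 4 \left(-1 + S\right)^{2}$)
$\frac{4173}{-4978} + \frac{j{\left(21,5 \right)}}{- \frac{161}{163} Z{\left(5,-1 \right)}} = \frac{4173}{-4978} + \frac{-3 + 2 \cdot 5^{2} + 2 \cdot 5 \cdot 21}{- \frac{161}{163} \cdot 4 \left(-1 + 5\right)^{2}} = 4173 \left(- \frac{1}{4978}\right) + \frac{-3 + 2 \cdot 25 + 210}{\left(-161\right) \frac{1}{163} \cdot 4 \cdot 4^{2}} = - \frac{4173}{4978} + \frac{-3 + 50 + 210}{\left(- \frac{161}{163}\right) 4 \cdot 16} = - \frac{4173}{4978} + \frac{257}{\left(- \frac{161}{163}\right) 64} = - \frac{4173}{4978} + \frac{257}{- \frac{10304}{163}} = - \frac{4173}{4978} + 257 \left(- \frac{163}{10304}\right) = - \frac{4173}{4978} - \frac{41891}{10304} = - \frac{125765995}{25646656}$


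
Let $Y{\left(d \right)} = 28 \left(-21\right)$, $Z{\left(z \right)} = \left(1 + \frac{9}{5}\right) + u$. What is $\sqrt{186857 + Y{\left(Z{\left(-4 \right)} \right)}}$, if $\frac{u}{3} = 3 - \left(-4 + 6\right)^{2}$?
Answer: $\sqrt{186269} \approx 431.59$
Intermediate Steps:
$u = -3$ ($u = 3 \left(3 - \left(-4 + 6\right)^{2}\right) = 3 \left(3 - 2^{2}\right) = 3 \left(3 - 4\right) = 3 \left(-1\right) = -3$)
$Z{\left(z \right)} = - \frac{1}{5}$ ($Z{\left(z \right)} = \left(1 + \frac{9}{5}\right) - 3 = \frac{14}{5} - 3 = - \frac{1}{5}$)
$Y{\left(d \right)} = -588$
$\sqrt{186857 + Y{\left(Z{\left(-4 \right)} \right)}} = \sqrt{186857 - 588} = \sqrt{186269}$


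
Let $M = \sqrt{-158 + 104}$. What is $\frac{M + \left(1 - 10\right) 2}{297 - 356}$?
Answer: $\frac{18}{59} - \frac{3 i \sqrt{6}}{59} \approx 0.30508 - 0.12455 i$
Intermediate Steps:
$M = 3 i \sqrt{6}$ ($M = \sqrt{-54} = 3 i \sqrt{6} \approx 7.3485 i$)
$\frac{M + \left(1 - 10\right) 2}{297 - 356} = \frac{3 i \sqrt{6} + \left(1 - 10\right) 2}{297 - 356} = \frac{3 i \sqrt{6} - 18}{-59} = \left(3 i \sqrt{6} - 18\right) \left(- \frac{1}{59}\right) = \left(-18 + 3 i \sqrt{6}\right) \left(- \frac{1}{59}\right) = \frac{18}{59} - \frac{3 i \sqrt{6}}{59}$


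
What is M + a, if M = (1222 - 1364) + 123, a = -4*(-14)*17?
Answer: 933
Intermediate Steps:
a = 952 (a = 56*17 = 952)
M = -19 (M = -142 + 123 = -19)
M + a = -19 + 952 = 933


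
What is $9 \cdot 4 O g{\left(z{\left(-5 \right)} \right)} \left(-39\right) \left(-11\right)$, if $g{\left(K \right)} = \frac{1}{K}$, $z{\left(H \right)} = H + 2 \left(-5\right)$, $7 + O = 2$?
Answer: $5148$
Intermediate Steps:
$O = -5$ ($O = -7 + 2 = -5$)
$z{\left(H \right)} = -10 + H$ ($z{\left(H \right)} = H - 10 = -10 + H$)
$9 \cdot 4 O g{\left(z{\left(-5 \right)} \right)} \left(-39\right) \left(-11\right) = 9 \frac{4 \left(-5\right)}{-10 - 5} \left(-39\right) \left(-11\right) = 9 \left(- \frac{20}{-15}\right) \left(-39\right) \left(-11\right) = 9 \left(\left(-20\right) \left(- \frac{1}{15}\right)\right) \left(-39\right) \left(-11\right) = 9 \cdot \frac{4}{3} \left(-39\right) \left(-11\right) = 12 \left(-39\right) \left(-11\right) = \left(-468\right) \left(-11\right) = 5148$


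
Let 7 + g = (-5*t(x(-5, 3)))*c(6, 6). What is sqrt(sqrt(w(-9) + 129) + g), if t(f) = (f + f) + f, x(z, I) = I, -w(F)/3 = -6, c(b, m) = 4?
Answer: sqrt(-187 + 7*sqrt(3)) ≈ 13.224*I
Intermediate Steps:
w(F) = 18 (w(F) = -3*(-6) = 18)
t(f) = 3*f (t(f) = 2*f + f = 3*f)
g = -187 (g = -7 - 15*3*4 = -7 - 5*9*4 = -7 - 45*4 = -7 - 180 = -187)
sqrt(sqrt(w(-9) + 129) + g) = sqrt(sqrt(18 + 129) - 187) = sqrt(sqrt(147) - 187) = sqrt(7*sqrt(3) - 187) = sqrt(-187 + 7*sqrt(3))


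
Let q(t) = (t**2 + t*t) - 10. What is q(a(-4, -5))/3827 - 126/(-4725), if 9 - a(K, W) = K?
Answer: 32254/287025 ≈ 0.11237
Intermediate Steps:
a(K, W) = 9 - K
q(t) = -10 + 2*t**2 (q(t) = (t**2 + t**2) - 10 = 2*t**2 - 10 = -10 + 2*t**2)
q(a(-4, -5))/3827 - 126/(-4725) = (-10 + 2*(9 - 1*(-4))**2)/3827 - 126/(-4725) = (-10 + 2*(9 + 4)**2)*(1/3827) - 126*(-1/4725) = (-10 + 2*13**2)*(1/3827) + 2/75 = (-10 + 2*169)*(1/3827) + 2/75 = (-10 + 338)*(1/3827) + 2/75 = 328*(1/3827) + 2/75 = 328/3827 + 2/75 = 32254/287025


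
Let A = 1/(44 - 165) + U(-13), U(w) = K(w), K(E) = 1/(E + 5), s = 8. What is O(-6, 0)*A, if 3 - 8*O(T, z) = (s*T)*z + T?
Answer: -1161/7744 ≈ -0.14992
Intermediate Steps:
K(E) = 1/(5 + E)
O(T, z) = 3/8 - T/8 - T*z (O(T, z) = 3/8 - ((8*T)*z + T)/8 = 3/8 - (8*T*z + T)/8 = 3/8 - (T + 8*T*z)/8 = 3/8 + (-T/8 - T*z) = 3/8 - T/8 - T*z)
U(w) = 1/(5 + w)
A = -129/968 (A = 1/(44 - 165) + 1/(5 - 13) = 1/(-121) + 1/(-8) = -1/121 - 1/8 = -129/968 ≈ -0.13326)
O(-6, 0)*A = (3/8 - 1/8*(-6) - 1*(-6)*0)*(-129/968) = (3/8 + 3/4 + 0)*(-129/968) = (9/8)*(-129/968) = -1161/7744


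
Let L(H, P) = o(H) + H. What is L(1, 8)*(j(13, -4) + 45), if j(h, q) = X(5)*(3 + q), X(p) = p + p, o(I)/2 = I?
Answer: 105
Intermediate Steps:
o(I) = 2*I
X(p) = 2*p
L(H, P) = 3*H (L(H, P) = 2*H + H = 3*H)
j(h, q) = 30 + 10*q (j(h, q) = (2*5)*(3 + q) = 10*(3 + q) = 30 + 10*q)
L(1, 8)*(j(13, -4) + 45) = (3*1)*((30 + 10*(-4)) + 45) = 3*((30 - 40) + 45) = 3*(-10 + 45) = 3*35 = 105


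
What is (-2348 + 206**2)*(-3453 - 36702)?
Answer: -1609733640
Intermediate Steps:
(-2348 + 206**2)*(-3453 - 36702) = (-2348 + 42436)*(-40155) = 40088*(-40155) = -1609733640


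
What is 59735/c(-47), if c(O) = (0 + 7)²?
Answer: 59735/49 ≈ 1219.1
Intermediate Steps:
c(O) = 49 (c(O) = 7² = 49)
59735/c(-47) = 59735/49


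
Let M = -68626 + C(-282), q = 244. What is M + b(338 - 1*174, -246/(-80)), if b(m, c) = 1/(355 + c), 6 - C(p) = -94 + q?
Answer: -984992670/14323 ≈ -68770.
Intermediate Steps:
C(p) = -144 (C(p) = 6 - (-94 + 244) = 6 - 1*150 = 6 - 150 = -144)
M = -68770 (M = -68626 - 144 = -68770)
M + b(338 - 1*174, -246/(-80)) = -68770 + 1/(355 - 246/(-80)) = -68770 + 1/(355 - 246*(-1/80)) = -68770 + 1/(355 + 123/40) = -68770 + 1/(14323/40) = -68770 + 40/14323 = -984992670/14323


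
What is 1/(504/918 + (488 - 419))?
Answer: 51/3547 ≈ 0.014378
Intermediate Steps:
1/(504/918 + (488 - 419)) = 1/(504*(1/918) + 69) = 1/(28/51 + 69) = 1/(3547/51) = 51/3547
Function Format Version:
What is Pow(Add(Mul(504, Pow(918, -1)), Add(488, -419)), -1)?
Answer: Rational(51, 3547) ≈ 0.014378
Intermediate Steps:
Pow(Add(Mul(504, Pow(918, -1)), Add(488, -419)), -1) = Pow(Add(Mul(504, Rational(1, 918)), 69), -1) = Pow(Add(Rational(28, 51), 69), -1) = Pow(Rational(3547, 51), -1) = Rational(51, 3547)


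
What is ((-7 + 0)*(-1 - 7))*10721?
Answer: 600376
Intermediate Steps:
((-7 + 0)*(-1 - 7))*10721 = -7*(-8)*10721 = 56*10721 = 600376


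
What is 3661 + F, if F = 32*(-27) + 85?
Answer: 2882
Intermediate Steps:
F = -779 (F = -864 + 85 = -779)
3661 + F = 3661 - 779 = 2882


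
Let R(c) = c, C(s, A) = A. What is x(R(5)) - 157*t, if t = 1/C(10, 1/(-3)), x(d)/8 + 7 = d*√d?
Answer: 415 + 40*√5 ≈ 504.44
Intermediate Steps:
x(d) = -56 + 8*d^(3/2) (x(d) = -56 + 8*(d*√d) = -56 + 8*d^(3/2))
t = -3 (t = 1/(1/(-3)) = 1/(-⅓) = -3)
x(R(5)) - 157*t = (-56 + 8*5^(3/2)) - 157*(-3) = (-56 + 8*(5*√5)) + 471 = (-56 + 40*√5) + 471 = 415 + 40*√5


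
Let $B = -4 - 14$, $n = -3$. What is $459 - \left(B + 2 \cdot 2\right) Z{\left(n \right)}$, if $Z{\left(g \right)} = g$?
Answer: $417$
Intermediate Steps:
$B = -18$ ($B = -4 - 14 = -18$)
$459 - \left(B + 2 \cdot 2\right) Z{\left(n \right)} = 459 - \left(-18 + 2 \cdot 2\right) \left(-3\right) = 459 - \left(-18 + 4\right) \left(-3\right) = 459 - \left(-14\right) \left(-3\right) = 459 - 42 = 417$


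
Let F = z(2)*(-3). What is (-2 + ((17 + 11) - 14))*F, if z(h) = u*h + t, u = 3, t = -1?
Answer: -180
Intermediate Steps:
z(h) = -1 + 3*h (z(h) = 3*h - 1 = -1 + 3*h)
F = -15 (F = (-1 + 3*2)*(-3) = (-1 + 6)*(-3) = 5*(-3) = -15)
(-2 + ((17 + 11) - 14))*F = (-2 + ((17 + 11) - 14))*(-15) = (-2 + (28 - 14))*(-15) = (-2 + 14)*(-15) = 12*(-15) = -180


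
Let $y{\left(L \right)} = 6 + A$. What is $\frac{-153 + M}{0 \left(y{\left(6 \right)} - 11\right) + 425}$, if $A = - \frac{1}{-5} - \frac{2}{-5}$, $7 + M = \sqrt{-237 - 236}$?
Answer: $- \frac{32}{85} + \frac{i \sqrt{473}}{425} \approx -0.37647 + 0.051173 i$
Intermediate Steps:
$M = -7 + i \sqrt{473}$ ($M = -7 + \sqrt{-237 - 236} = -7 + \sqrt{-473} = -7 + i \sqrt{473} \approx -7.0 + 21.749 i$)
$A = \frac{3}{5}$ ($A = \left(-1\right) \left(- \frac{1}{5}\right) - - \frac{2}{5} = \frac{1}{5} + \frac{2}{5} = \frac{3}{5} \approx 0.6$)
$y{\left(L \right)} = \frac{33}{5}$ ($y{\left(L \right)} = 6 + \frac{3}{5} = \frac{33}{5}$)
$\frac{-153 + M}{0 \left(y{\left(6 \right)} - 11\right) + 425} = \frac{-153 - \left(7 - i \sqrt{473}\right)}{0 \left(\frac{33}{5} - 11\right) + 425} = \frac{-160 + i \sqrt{473}}{0 \left(- \frac{22}{5}\right) + 425} = \frac{-160 + i \sqrt{473}}{0 + 425} = \frac{-160 + i \sqrt{473}}{425} = \left(-160 + i \sqrt{473}\right) \frac{1}{425} = - \frac{32}{85} + \frac{i \sqrt{473}}{425}$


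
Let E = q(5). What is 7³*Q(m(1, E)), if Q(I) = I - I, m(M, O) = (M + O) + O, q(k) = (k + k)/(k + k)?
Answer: 0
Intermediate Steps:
q(k) = 1 (q(k) = (2*k)/((2*k)) = (2*k)*(1/(2*k)) = 1)
E = 1
m(M, O) = M + 2*O
Q(I) = 0
7³*Q(m(1, E)) = 7³*0 = 343*0 = 0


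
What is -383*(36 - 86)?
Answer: 19150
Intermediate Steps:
-383*(36 - 86) = -383*(-50) = 19150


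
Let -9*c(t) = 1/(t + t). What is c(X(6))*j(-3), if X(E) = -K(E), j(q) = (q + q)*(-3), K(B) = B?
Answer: ⅙ ≈ 0.16667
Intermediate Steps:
j(q) = -6*q (j(q) = (2*q)*(-3) = -6*q)
X(E) = -E
c(t) = -1/(18*t) (c(t) = -1/(9*(t + t)) = -1/(2*t)/9 = -1/(18*t))
c(X(6))*j(-3) = (-1/(18*((-1*6))))*(-6*(-3)) = -1/18/(-6)*18 = -1/18*(-⅙)*18 = (1/108)*18 = ⅙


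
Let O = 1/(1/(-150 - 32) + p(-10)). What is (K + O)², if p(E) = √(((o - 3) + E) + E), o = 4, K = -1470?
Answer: 1568*(-867329497*I + 563745*√19)/(-629355*I + 364*√19) ≈ 2.1609e+6 + 674.48*I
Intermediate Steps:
p(E) = √(1 + 2*E) (p(E) = √(((4 - 3) + E) + E) = √((1 + E) + E) = √(1 + 2*E))
O = 1/(-1/182 + I*√19) (O = 1/(1/(-150 - 32) + √(1 + 2*(-10))) = 1/(1/(-182) + √(1 - 20)) = 1/(-1/182 + √(-19)) = 1/(-1/182 + I*√19) ≈ -0.0002892 - 0.22942*I)
(K + O)² = (-1470 + (-182/629357 - 33124*I*√19/629357))² = (-925154972/629357 - 33124*I*√19/629357)²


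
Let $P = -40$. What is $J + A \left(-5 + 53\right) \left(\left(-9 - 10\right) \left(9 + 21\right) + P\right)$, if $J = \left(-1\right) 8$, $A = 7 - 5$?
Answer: $-58568$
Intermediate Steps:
$A = 2$ ($A = 7 - 5 = 2$)
$J = -8$
$J + A \left(-5 + 53\right) \left(\left(-9 - 10\right) \left(9 + 21\right) + P\right) = -8 + 2 \left(-5 + 53\right) \left(\left(-9 - 10\right) \left(9 + 21\right) - 40\right) = -8 + 2 \cdot 48 \left(\left(-19\right) 30 - 40\right) = -8 + 2 \cdot 48 \left(-570 - 40\right) = -8 + 2 \cdot 48 \left(-610\right) = -8 + 2 \left(-29280\right) = -8 - 58560 = -58568$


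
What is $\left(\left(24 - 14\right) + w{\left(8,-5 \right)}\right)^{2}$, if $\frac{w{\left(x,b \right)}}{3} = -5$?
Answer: $25$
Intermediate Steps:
$w{\left(x,b \right)} = -15$ ($w{\left(x,b \right)} = 3 \left(-5\right) = -15$)
$\left(\left(24 - 14\right) + w{\left(8,-5 \right)}\right)^{2} = \left(\left(24 - 14\right) - 15\right)^{2} = \left(10 - 15\right)^{2} = \left(-5\right)^{2} = 25$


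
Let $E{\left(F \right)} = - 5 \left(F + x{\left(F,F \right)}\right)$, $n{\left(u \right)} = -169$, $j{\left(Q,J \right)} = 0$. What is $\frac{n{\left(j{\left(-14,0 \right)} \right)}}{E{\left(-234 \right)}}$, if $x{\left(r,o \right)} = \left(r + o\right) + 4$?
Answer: $- \frac{169}{3490} \approx -0.048424$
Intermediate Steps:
$x{\left(r,o \right)} = 4 + o + r$ ($x{\left(r,o \right)} = \left(o + r\right) + 4 = 4 + o + r$)
$E{\left(F \right)} = -20 - 15 F$ ($E{\left(F \right)} = - 5 \left(F + \left(4 + F + F\right)\right) = - 5 \left(F + \left(4 + 2 F\right)\right) = - 5 \left(4 + 3 F\right) = -20 - 15 F$)
$\frac{n{\left(j{\left(-14,0 \right)} \right)}}{E{\left(-234 \right)}} = - \frac{169}{-20 - -3510} = - \frac{169}{-20 + 3510} = - \frac{169}{3490}$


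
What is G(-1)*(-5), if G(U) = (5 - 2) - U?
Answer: -20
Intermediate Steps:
G(U) = 3 - U
G(-1)*(-5) = (3 - 1*(-1))*(-5) = (3 + 1)*(-5) = 4*(-5) = -20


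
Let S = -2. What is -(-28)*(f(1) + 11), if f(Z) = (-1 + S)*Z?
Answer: 224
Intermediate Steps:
f(Z) = -3*Z (f(Z) = (-1 - 2)*Z = -3*Z)
-(-28)*(f(1) + 11) = -(-28)*(-3*1 + 11) = -(-28)*(-3 + 11) = -(-28)*8 = -1*(-224) = 224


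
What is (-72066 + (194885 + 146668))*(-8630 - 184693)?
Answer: -52098035301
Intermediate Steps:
(-72066 + (194885 + 146668))*(-8630 - 184693) = (-72066 + 341553)*(-193323) = 269487*(-193323) = -52098035301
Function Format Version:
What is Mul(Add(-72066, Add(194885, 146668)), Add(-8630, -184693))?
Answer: -52098035301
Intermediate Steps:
Mul(Add(-72066, Add(194885, 146668)), Add(-8630, -184693)) = Mul(Add(-72066, 341553), -193323) = Mul(269487, -193323) = -52098035301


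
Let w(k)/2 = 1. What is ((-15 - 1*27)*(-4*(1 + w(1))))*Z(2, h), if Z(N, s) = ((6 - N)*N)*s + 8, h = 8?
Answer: 36288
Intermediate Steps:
w(k) = 2 (w(k) = 2*1 = 2)
Z(N, s) = 8 + N*s*(6 - N) (Z(N, s) = (N*(6 - N))*s + 8 = N*s*(6 - N) + 8 = 8 + N*s*(6 - N))
((-15 - 1*27)*(-4*(1 + w(1))))*Z(2, h) = ((-15 - 1*27)*(-4*(1 + 2)))*(8 - 1*8*2² + 6*2*8) = ((-15 - 27)*(-4*3))*(8 - 1*8*4 + 96) = (-42*(-12))*(8 - 32 + 96) = 504*72 = 36288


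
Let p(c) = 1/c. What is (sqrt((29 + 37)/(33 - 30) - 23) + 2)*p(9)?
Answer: 2/9 + I/9 ≈ 0.22222 + 0.11111*I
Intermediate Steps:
(sqrt((29 + 37)/(33 - 30) - 23) + 2)*p(9) = (sqrt((29 + 37)/(33 - 30) - 23) + 2)/9 = (sqrt(66/3 - 23) + 2)*(1/9) = (sqrt(66*(1/3) - 23) + 2)*(1/9) = (sqrt(22 - 23) + 2)*(1/9) = (sqrt(-1) + 2)*(1/9) = (I + 2)*(1/9) = (2 + I)*(1/9) = 2/9 + I/9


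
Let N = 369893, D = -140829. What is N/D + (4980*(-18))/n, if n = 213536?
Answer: -11451172901/3759007668 ≈ -3.0463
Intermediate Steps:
N/D + (4980*(-18))/n = 369893/(-140829) + (4980*(-18))/213536 = 369893*(-1/140829) - 89640*1/213536 = -369893/140829 - 11205/26692 = -11451172901/3759007668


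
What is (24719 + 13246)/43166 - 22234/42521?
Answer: 654556921/1835461486 ≈ 0.35662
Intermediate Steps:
(24719 + 13246)/43166 - 22234/42521 = 37965*(1/43166) - 22234*1/42521 = 37965/43166 - 22234/42521 = 654556921/1835461486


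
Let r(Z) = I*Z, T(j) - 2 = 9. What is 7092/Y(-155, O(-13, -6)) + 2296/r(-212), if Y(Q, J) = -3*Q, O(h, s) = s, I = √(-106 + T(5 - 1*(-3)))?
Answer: 2364/155 + 574*I*√95/5035 ≈ 15.252 + 1.1112*I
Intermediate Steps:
T(j) = 11 (T(j) = 2 + 9 = 11)
I = I*√95 (I = √(-106 + 11) = √(-95) = I*√95 ≈ 9.7468*I)
r(Z) = I*Z*√95 (r(Z) = (I*√95)*Z = I*Z*√95)
7092/Y(-155, O(-13, -6)) + 2296/r(-212) = 7092/((-3*(-155))) + 2296/((I*(-212)*√95)) = 7092/465 + 2296/((-212*I*√95)) = 7092*(1/465) + 2296*(I*√95/20140) = 2364/155 + 574*I*√95/5035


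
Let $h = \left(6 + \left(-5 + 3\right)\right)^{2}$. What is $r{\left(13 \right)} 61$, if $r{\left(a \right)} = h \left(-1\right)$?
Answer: $-976$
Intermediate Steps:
$h = 16$ ($h = \left(6 - 2\right)^{2} = 4^{2} = 16$)
$r{\left(a \right)} = -16$ ($r{\left(a \right)} = 16 \left(-1\right) = -16$)
$r{\left(13 \right)} 61 = \left(-16\right) 61 = -976$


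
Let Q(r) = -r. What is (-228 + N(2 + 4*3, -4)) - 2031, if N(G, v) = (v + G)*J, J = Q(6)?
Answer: -2319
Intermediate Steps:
J = -6 (J = -1*6 = -6)
N(G, v) = -6*G - 6*v (N(G, v) = (v + G)*(-6) = (G + v)*(-6) = -6*G - 6*v)
(-228 + N(2 + 4*3, -4)) - 2031 = (-228 + (-6*(2 + 4*3) - 6*(-4))) - 2031 = (-228 + (-6*(2 + 12) + 24)) - 2031 = (-228 + (-6*14 + 24)) - 2031 = (-228 + (-84 + 24)) - 2031 = (-228 - 60) - 2031 = -288 - 2031 = -2319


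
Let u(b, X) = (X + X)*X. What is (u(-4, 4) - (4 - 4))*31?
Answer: 992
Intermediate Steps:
u(b, X) = 2*X**2 (u(b, X) = (2*X)*X = 2*X**2)
(u(-4, 4) - (4 - 4))*31 = (2*4**2 - (4 - 4))*31 = (2*16 - 1*0)*31 = (32 + 0)*31 = 32*31 = 992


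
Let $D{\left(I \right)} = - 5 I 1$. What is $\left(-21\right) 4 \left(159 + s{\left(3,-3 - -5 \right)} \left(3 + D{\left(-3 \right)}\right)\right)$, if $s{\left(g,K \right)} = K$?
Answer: $-16380$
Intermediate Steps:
$D{\left(I \right)} = - 5 I$
$\left(-21\right) 4 \left(159 + s{\left(3,-3 - -5 \right)} \left(3 + D{\left(-3 \right)}\right)\right) = \left(-21\right) 4 \left(159 + \left(-3 - -5\right) \left(3 - -15\right)\right) = - 84 \left(159 + \left(-3 + 5\right) \left(3 + 15\right)\right) = - 84 \left(159 + 2 \cdot 18\right) = - 84 \left(159 + 36\right) = \left(-84\right) 195 = -16380$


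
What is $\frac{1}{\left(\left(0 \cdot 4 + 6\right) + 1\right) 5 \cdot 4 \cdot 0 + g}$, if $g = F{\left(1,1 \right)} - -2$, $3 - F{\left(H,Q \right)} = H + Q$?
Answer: $\frac{1}{3} \approx 0.33333$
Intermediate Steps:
$F{\left(H,Q \right)} = 3 - H - Q$ ($F{\left(H,Q \right)} = 3 - \left(H + Q\right) = 3 - H - Q$)
$g = 3$ ($g = \left(3 - 1 - 1\right) - -2 = \left(3 - 1 - 1\right) + 2 = 1 + 2 = 3$)
$\frac{1}{\left(\left(0 \cdot 4 + 6\right) + 1\right) 5 \cdot 4 \cdot 0 + g} = \frac{1}{\left(\left(0 \cdot 4 + 6\right) + 1\right) 5 \cdot 4 \cdot 0 + 3} = \frac{1}{\left(\left(0 + 6\right) + 1\right) 20 \cdot 0 + 3} = \frac{1}{\left(6 + 1\right) 0 + 3} = \frac{1}{7 \cdot 0 + 3} = \frac{1}{0 + 3} = \frac{1}{3}$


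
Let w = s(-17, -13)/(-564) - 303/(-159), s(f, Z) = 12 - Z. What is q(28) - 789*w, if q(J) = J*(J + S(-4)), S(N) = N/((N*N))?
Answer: -6891029/9964 ≈ -691.59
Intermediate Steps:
S(N) = 1/N (S(N) = N/(N²) = N/N² = 1/N)
q(J) = J*(-¼ + J) (q(J) = J*(J + 1/(-4)) = J*(J - ¼) = J*(-¼ + J))
w = 55639/29892 (w = (12 - 1*(-13))/(-564) - 303/(-159) = (12 + 13)*(-1/564) - 303*(-1/159) = 25*(-1/564) + 101/53 = -25/564 + 101/53 = 55639/29892 ≈ 1.8613)
q(28) - 789*w = 28*(-¼ + 28) - 789*55639/29892 = 28*(111/4) - 14633057/9964 = 777 - 14633057/9964 = -6891029/9964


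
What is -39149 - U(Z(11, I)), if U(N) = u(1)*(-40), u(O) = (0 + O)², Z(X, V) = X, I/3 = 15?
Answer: -39109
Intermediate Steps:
I = 45 (I = 3*15 = 45)
u(O) = O²
U(N) = -40 (U(N) = 1²*(-40) = 1*(-40) = -40)
-39149 - U(Z(11, I)) = -39149 - 1*(-40) = -39149 + 40 = -39109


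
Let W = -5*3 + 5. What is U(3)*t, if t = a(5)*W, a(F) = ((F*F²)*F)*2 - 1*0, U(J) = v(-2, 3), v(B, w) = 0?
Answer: 0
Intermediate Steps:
U(J) = 0
a(F) = 2*F⁴ (a(F) = (F³*F)*2 + 0 = F⁴*2 + 0 = 2*F⁴ + 0 = 2*F⁴)
W = -10 (W = -15 + 5 = -10)
t = -12500 (t = (2*5⁴)*(-10) = (2*625)*(-10) = 1250*(-10) = -12500)
U(3)*t = 0*(-12500) = 0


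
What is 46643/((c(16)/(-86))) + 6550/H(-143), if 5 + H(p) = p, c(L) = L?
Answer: -74222113/296 ≈ -2.5075e+5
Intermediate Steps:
H(p) = -5 + p
46643/((c(16)/(-86))) + 6550/H(-143) = 46643/((16/(-86))) + 6550/(-5 - 143) = 46643/((-1/86*16)) + 6550/(-148) = 46643/(-8/43) + 6550*(-1/148) = 46643*(-43/8) - 3275/74 = -2005649/8 - 3275/74 = -74222113/296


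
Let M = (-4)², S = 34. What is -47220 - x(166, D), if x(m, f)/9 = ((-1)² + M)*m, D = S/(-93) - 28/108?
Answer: -72618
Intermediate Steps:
M = 16
D = -523/837 (D = 34/(-93) - 28/108 = 34*(-1/93) - 28*1/108 = -34/93 - 7/27 = -523/837 ≈ -0.62485)
x(m, f) = 153*m (x(m, f) = 9*(((-1)² + 16)*m) = 9*((1 + 16)*m) = 9*(17*m) = 153*m)
-47220 - x(166, D) = -47220 - 153*166 = -47220 - 1*25398 = -47220 - 25398 = -72618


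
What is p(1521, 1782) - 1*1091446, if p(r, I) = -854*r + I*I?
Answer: 785144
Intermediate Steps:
p(r, I) = I**2 - 854*r (p(r, I) = -854*r + I**2 = I**2 - 854*r)
p(1521, 1782) - 1*1091446 = (1782**2 - 854*1521) - 1*1091446 = (3175524 - 1298934) - 1091446 = 1876590 - 1091446 = 785144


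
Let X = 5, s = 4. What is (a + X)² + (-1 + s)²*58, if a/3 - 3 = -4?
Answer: 526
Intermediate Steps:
a = -3 (a = 9 + 3*(-4) = 9 - 12 = -3)
(a + X)² + (-1 + s)²*58 = (-3 + 5)² + (-1 + 4)²*58 = 2² + 3²*58 = 4 + 9*58 = 4 + 522 = 526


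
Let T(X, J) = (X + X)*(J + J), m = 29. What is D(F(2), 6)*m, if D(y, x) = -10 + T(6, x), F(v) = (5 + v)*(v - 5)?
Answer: 3886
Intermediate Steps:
T(X, J) = 4*J*X (T(X, J) = (2*X)*(2*J) = 4*J*X)
F(v) = (-5 + v)*(5 + v) (F(v) = (5 + v)*(-5 + v) = (-5 + v)*(5 + v))
D(y, x) = -10 + 24*x (D(y, x) = -10 + 4*x*6 = -10 + 24*x)
D(F(2), 6)*m = (-10 + 24*6)*29 = (-10 + 144)*29 = 134*29 = 3886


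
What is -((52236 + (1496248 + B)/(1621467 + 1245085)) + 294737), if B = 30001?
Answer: -994617673345/2866552 ≈ -3.4697e+5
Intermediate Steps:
-((52236 + (1496248 + B)/(1621467 + 1245085)) + 294737) = -((52236 + (1496248 + 30001)/(1621467 + 1245085)) + 294737) = -((52236 + 1526249/2866552) + 294737) = -(149738736521/2866552 + 294737) = -1*994617673345/2866552 = -994617673345/2866552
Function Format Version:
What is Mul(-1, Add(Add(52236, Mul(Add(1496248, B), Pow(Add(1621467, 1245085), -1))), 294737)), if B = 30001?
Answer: Rational(-994617673345, 2866552) ≈ -3.4697e+5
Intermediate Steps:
Mul(-1, Add(Add(52236, Mul(Add(1496248, B), Pow(Add(1621467, 1245085), -1))), 294737)) = Mul(-1, Add(Add(52236, Mul(Add(1496248, 30001), Pow(Add(1621467, 1245085), -1))), 294737)) = Mul(-1, Add(Add(52236, Mul(1526249, Pow(2866552, -1))), 294737)) = Mul(-1, Add(Add(52236, Mul(1526249, Rational(1, 2866552))), 294737)) = Mul(-1, Add(Add(52236, Rational(1526249, 2866552)), 294737)) = Mul(-1, Add(Rational(149738736521, 2866552), 294737)) = Mul(-1, Rational(994617673345, 2866552)) = Rational(-994617673345, 2866552)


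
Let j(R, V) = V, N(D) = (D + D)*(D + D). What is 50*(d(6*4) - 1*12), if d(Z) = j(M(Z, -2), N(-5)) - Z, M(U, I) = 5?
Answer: 3200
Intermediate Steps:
N(D) = 4*D**2 (N(D) = (2*D)*(2*D) = 4*D**2)
d(Z) = 100 - Z (d(Z) = 4*(-5)**2 - Z = 4*25 - Z = 100 - Z)
50*(d(6*4) - 1*12) = 50*((100 - 6*4) - 1*12) = 50*((100 - 1*24) - 12) = 50*((100 - 24) - 12) = 50*(76 - 12) = 50*64 = 3200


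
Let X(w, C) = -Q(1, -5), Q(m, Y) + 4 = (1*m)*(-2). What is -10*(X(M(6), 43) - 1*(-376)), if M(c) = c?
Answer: -3820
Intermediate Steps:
Q(m, Y) = -4 - 2*m (Q(m, Y) = -4 + (1*m)*(-2) = -4 + m*(-2) = -4 - 2*m)
X(w, C) = 6 (X(w, C) = -(-4 - 2*1) = -(-4 - 2) = -1*(-6) = 6)
-10*(X(M(6), 43) - 1*(-376)) = -10*(6 - 1*(-376)) = -10*(6 + 376) = -10*382 = -3820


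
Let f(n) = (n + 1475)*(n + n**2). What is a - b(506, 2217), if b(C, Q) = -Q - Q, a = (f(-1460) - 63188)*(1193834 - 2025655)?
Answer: -26525866664318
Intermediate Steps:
f(n) = (1475 + n)*(n + n**2)
a = -26525866668752 (a = (-1460*(1475 + (-1460)**2 + 1476*(-1460)) - 63188)*(1193834 - 2025655) = (-1460*(1475 + 2131600 - 2154960) - 63188)*(-831821) = (-1460*(-21885) - 63188)*(-831821) = (31952100 - 63188)*(-831821) = 31888912*(-831821) = -26525866668752)
b(C, Q) = -2*Q
a - b(506, 2217) = -26525866668752 - (-2)*2217 = -26525866668752 - 1*(-4434) = -26525866668752 + 4434 = -26525866664318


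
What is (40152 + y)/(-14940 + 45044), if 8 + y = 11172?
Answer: 12829/7526 ≈ 1.7046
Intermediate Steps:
y = 11164 (y = -8 + 11172 = 11164)
(40152 + y)/(-14940 + 45044) = (40152 + 11164)/(-14940 + 45044) = 51316/30104 = 51316*(1/30104) = 12829/7526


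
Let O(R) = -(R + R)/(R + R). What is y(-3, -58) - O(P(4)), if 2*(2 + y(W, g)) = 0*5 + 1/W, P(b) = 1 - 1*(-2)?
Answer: -7/6 ≈ -1.1667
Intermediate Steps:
P(b) = 3 (P(b) = 1 + 2 = 3)
y(W, g) = -2 + 1/(2*W) (y(W, g) = -2 + (0*5 + 1/W)/2 = -2 + (0 + 1/W)/2 = -2 + 1/(2*W))
O(R) = -1 (O(R) = -2*R/(2*R) = -2*R*1/(2*R) = -1*1 = -1)
y(-3, -58) - O(P(4)) = (-2 + (½)/(-3)) - 1*(-1) = (-2 + (½)*(-⅓)) + 1 = (-2 - ⅙) + 1 = -13/6 + 1 = -7/6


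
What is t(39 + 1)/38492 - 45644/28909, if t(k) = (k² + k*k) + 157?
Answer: -1659881335/1112765228 ≈ -1.4917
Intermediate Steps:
t(k) = 157 + 2*k² (t(k) = (k² + k²) + 157 = 2*k² + 157 = 157 + 2*k²)
t(39 + 1)/38492 - 45644/28909 = (157 + 2*(39 + 1)²)/38492 - 45644/28909 = (157 + 2*40²)*(1/38492) - 45644*1/28909 = (157 + 2*1600)*(1/38492) - 45644/28909 = (157 + 3200)*(1/38492) - 45644/28909 = 3357*(1/38492) - 45644/28909 = 3357/38492 - 45644/28909 = -1659881335/1112765228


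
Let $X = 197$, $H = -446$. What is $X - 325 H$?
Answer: $145147$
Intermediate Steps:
$X - 325 H = 197 - -144950 = 197 + 144950 = 145147$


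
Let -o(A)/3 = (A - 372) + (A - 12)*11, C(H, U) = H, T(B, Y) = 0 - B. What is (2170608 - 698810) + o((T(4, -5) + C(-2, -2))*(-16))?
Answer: 1469854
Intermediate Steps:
T(B, Y) = -B
o(A) = 1512 - 36*A (o(A) = -3*((A - 372) + (A - 12)*11) = -3*((-372 + A) + (-12 + A)*11) = -3*((-372 + A) + (-132 + 11*A)) = -3*(-504 + 12*A) = 1512 - 36*A)
(2170608 - 698810) + o((T(4, -5) + C(-2, -2))*(-16)) = (2170608 - 698810) + (1512 - 36*(-1*4 - 2)*(-16)) = 1471798 + (1512 - 36*(-4 - 2)*(-16)) = 1471798 + (1512 - (-216)*(-16)) = 1471798 + (1512 - 36*96) = 1471798 + (1512 - 3456) = 1471798 - 1944 = 1469854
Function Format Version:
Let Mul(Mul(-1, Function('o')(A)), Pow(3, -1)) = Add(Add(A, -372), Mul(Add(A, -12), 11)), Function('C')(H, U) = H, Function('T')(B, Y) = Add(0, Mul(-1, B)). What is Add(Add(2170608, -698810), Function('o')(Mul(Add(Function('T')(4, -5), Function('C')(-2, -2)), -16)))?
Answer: 1469854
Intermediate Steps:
Function('T')(B, Y) = Mul(-1, B)
Function('o')(A) = Add(1512, Mul(-36, A)) (Function('o')(A) = Mul(-3, Add(Add(A, -372), Mul(Add(A, -12), 11))) = Mul(-3, Add(Add(-372, A), Mul(Add(-12, A), 11))) = Mul(-3, Add(Add(-372, A), Add(-132, Mul(11, A)))) = Mul(-3, Add(-504, Mul(12, A))) = Add(1512, Mul(-36, A)))
Add(Add(2170608, -698810), Function('o')(Mul(Add(Function('T')(4, -5), Function('C')(-2, -2)), -16))) = Add(Add(2170608, -698810), Add(1512, Mul(-36, Mul(Add(Mul(-1, 4), -2), -16)))) = Add(1471798, Add(1512, Mul(-36, Mul(Add(-4, -2), -16)))) = Add(1471798, Add(1512, Mul(-36, Mul(-6, -16)))) = Add(1471798, Add(1512, Mul(-36, 96))) = Add(1471798, Add(1512, -3456)) = Add(1471798, -1944) = 1469854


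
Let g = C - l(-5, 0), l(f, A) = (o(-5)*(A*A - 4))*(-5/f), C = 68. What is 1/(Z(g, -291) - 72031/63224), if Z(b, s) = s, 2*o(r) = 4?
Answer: -63224/18470215 ≈ -0.0034230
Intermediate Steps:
o(r) = 2 (o(r) = (½)*4 = 2)
l(f, A) = -5*(-8 + 2*A²)/f (l(f, A) = (2*(A*A - 4))*(-5/f) = (2*(A² - 4))*(-5/f) = (2*(-4 + A²))*(-5/f) = (-8 + 2*A²)*(-5/f) = -5*(-8 + 2*A²)/f)
g = 76 (g = 68 - 10*(4 - 1*0²)/(-5) = 68 - 10*(-1)*(4 - 1*0)/5 = 68 - 10*(-1)*(4 + 0)/5 = 68 - 10*(-1)*4/5 = 68 - 1*(-8) = 68 + 8 = 76)
1/(Z(g, -291) - 72031/63224) = 1/(-291 - 72031/63224) = 1/(-18470215/63224) = -63224/18470215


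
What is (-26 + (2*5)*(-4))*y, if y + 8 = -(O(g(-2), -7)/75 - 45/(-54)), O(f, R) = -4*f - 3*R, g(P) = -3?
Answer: 15301/25 ≈ 612.04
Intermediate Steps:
y = -1391/150 (y = -8 - ((-4*(-3) - 3*(-7))/75 - 45/(-54)) = -8 - ((12 + 21)*(1/75) - 45*(-1/54)) = -8 - (33*(1/75) + 5/6) = -8 - (11/25 + 5/6) = -8 - 1*191/150 = -8 - 191/150 = -1391/150 ≈ -9.2733)
(-26 + (2*5)*(-4))*y = (-26 + (2*5)*(-4))*(-1391/150) = (-26 + 10*(-4))*(-1391/150) = (-26 - 40)*(-1391/150) = -66*(-1391/150) = 15301/25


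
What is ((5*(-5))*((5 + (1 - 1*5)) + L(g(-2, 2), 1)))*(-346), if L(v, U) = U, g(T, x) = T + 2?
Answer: 17300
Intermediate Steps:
g(T, x) = 2 + T
((5*(-5))*((5 + (1 - 1*5)) + L(g(-2, 2), 1)))*(-346) = ((5*(-5))*((5 + (1 - 1*5)) + 1))*(-346) = -25*((5 + (1 - 5)) + 1)*(-346) = -25*((5 - 4) + 1)*(-346) = -25*(1 + 1)*(-346) = -25*2*(-346) = -50*(-346) = 17300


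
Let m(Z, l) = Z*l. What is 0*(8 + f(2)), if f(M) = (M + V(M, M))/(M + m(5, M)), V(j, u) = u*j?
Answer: 0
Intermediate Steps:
V(j, u) = j*u
f(M) = (M + M²)/(6*M) (f(M) = (M + M*M)/(M + 5*M) = (M + M²)/((6*M)) = (M + M²)*(1/(6*M)) = (M + M²)/(6*M))
0*(8 + f(2)) = 0*(8 + (⅙ + (⅙)*2)) = 0*(8 + (⅙ + ⅓)) = 0*(8 + ½) = 0*(17/2) = 0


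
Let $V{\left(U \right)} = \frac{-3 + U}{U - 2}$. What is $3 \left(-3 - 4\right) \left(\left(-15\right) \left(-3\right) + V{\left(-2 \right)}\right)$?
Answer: $- \frac{3885}{4} \approx -971.25$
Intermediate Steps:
$V{\left(U \right)} = \frac{-3 + U}{-2 + U}$
$3 \left(-3 - 4\right) \left(\left(-15\right) \left(-3\right) + V{\left(-2 \right)}\right) = 3 \left(-3 - 4\right) \left(\left(-15\right) \left(-3\right) + \frac{-3 - 2}{-2 - 2}\right) = 3 \left(-7\right) \left(45 + \frac{1}{-4} \left(-5\right)\right) = - 21 \left(45 - - \frac{5}{4}\right) = - 21 \left(45 + \frac{5}{4}\right) = \left(-21\right) \frac{185}{4} = - \frac{3885}{4}$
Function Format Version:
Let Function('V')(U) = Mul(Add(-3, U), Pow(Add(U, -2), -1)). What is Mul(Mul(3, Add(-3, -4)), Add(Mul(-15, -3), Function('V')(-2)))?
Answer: Rational(-3885, 4) ≈ -971.25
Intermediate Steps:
Function('V')(U) = Mul(Pow(Add(-2, U), -1), Add(-3, U)) (Function('V')(U) = Mul(Add(-3, U), Pow(Add(-2, U), -1)) = Mul(Pow(Add(-2, U), -1), Add(-3, U)))
Mul(Mul(3, Add(-3, -4)), Add(Mul(-15, -3), Function('V')(-2))) = Mul(Mul(3, Add(-3, -4)), Add(Mul(-15, -3), Mul(Pow(Add(-2, -2), -1), Add(-3, -2)))) = Mul(Mul(3, -7), Add(45, Mul(Pow(-4, -1), -5))) = Mul(-21, Add(45, Mul(Rational(-1, 4), -5))) = Mul(-21, Add(45, Rational(5, 4))) = Mul(-21, Rational(185, 4)) = Rational(-3885, 4)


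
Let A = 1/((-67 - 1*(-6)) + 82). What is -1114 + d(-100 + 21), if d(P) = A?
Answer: -23393/21 ≈ -1114.0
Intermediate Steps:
A = 1/21 (A = 1/((-67 + 6) + 82) = 1/(-61 + 82) = 1/21 ≈ 0.047619)
d(P) = 1/21
-1114 + d(-100 + 21) = -1114 + 1/21 = -23393/21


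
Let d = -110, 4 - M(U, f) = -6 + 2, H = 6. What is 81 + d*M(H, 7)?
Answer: -799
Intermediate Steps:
M(U, f) = 8 (M(U, f) = 4 - (-6 + 2) = 4 - 1*(-4) = 4 + 4 = 8)
81 + d*M(H, 7) = 81 - 110*8 = 81 - 880 = -799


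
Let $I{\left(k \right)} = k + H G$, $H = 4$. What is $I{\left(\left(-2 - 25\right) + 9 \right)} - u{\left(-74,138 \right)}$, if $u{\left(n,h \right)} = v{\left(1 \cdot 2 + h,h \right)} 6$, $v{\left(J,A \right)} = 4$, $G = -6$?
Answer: $-66$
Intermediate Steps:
$u{\left(n,h \right)} = 24$ ($u{\left(n,h \right)} = 4 \cdot 6 = 24$)
$I{\left(k \right)} = -24 + k$ ($I{\left(k \right)} = k + 4 \left(-6\right) = k - 24 = -24 + k$)
$I{\left(\left(-2 - 25\right) + 9 \right)} - u{\left(-74,138 \right)} = \left(-24 + \left(\left(-2 - 25\right) + 9\right)\right) - 24 = \left(-24 + \left(-27 + 9\right)\right) - 24 = \left(-24 - 18\right) - 24 = -42 - 24 = -66$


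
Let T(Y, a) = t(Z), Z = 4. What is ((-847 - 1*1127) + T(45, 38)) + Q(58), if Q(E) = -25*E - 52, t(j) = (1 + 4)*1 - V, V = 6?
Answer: -3477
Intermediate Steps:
t(j) = -1 (t(j) = (1 + 4)*1 - 1*6 = 5*1 - 6 = 5 - 6 = -1)
Q(E) = -52 - 25*E
T(Y, a) = -1
((-847 - 1*1127) + T(45, 38)) + Q(58) = ((-847 - 1*1127) - 1) + (-52 - 25*58) = ((-847 - 1127) - 1) + (-52 - 1450) = (-1974 - 1) - 1502 = -1975 - 1502 = -3477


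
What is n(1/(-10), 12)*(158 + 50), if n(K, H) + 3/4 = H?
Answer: 2340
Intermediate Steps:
n(K, H) = -¾ + H
n(1/(-10), 12)*(158 + 50) = (-¾ + 12)*(158 + 50) = (45/4)*208 = 2340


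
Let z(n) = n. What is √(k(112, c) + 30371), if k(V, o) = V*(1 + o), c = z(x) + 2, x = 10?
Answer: 103*√3 ≈ 178.40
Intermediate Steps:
c = 12 (c = 10 + 2 = 12)
√(k(112, c) + 30371) = √(112*(1 + 12) + 30371) = √(112*13 + 30371) = √(1456 + 30371) = √31827 = 103*√3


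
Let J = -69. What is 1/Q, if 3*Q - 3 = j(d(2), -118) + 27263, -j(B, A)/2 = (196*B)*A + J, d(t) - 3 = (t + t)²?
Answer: 3/906268 ≈ 3.3103e-6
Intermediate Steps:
d(t) = 3 + 4*t² (d(t) = 3 + (t + t)² = 3 + (2*t)² = 3 + 4*t²)
j(B, A) = 138 - 392*A*B (j(B, A) = -2*((196*B)*A - 69) = -2*(196*A*B - 69) = -2*(-69 + 196*A*B) = 138 - 392*A*B)
Q = 906268/3 (Q = 1 + ((138 - 392*(-118)*(3 + 4*2²)) + 27263)/3 = 1 + ((138 - 392*(-118)*(3 + 4*4)) + 27263)/3 = 1 + ((138 - 392*(-118)*(3 + 16)) + 27263)/3 = 1 + ((138 - 392*(-118)*19) + 27263)/3 = 1 + ((138 + 878864) + 27263)/3 = 1 + (879002 + 27263)/3 = 1 + (⅓)*906265 = 1 + 906265/3 = 906268/3 ≈ 3.0209e+5)
1/Q = 1/(906268/3) = 3/906268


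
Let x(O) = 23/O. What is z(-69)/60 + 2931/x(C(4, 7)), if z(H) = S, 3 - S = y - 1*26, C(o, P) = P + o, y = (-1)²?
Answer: 483776/345 ≈ 1402.3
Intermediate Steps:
y = 1
S = 28 (S = 3 - (1 - 1*26) = 3 - (1 - 26) = 3 - 1*(-25) = 3 + 25 = 28)
z(H) = 28
z(-69)/60 + 2931/x(C(4, 7)) = 28/60 + 2931/((23/(7 + 4))) = 28*(1/60) + 2931/((23/11)) = 7/15 + 2931/((23*(1/11))) = 7/15 + 2931/(23/11) = 7/15 + 2931*(11/23) = 7/15 + 32241/23 = 483776/345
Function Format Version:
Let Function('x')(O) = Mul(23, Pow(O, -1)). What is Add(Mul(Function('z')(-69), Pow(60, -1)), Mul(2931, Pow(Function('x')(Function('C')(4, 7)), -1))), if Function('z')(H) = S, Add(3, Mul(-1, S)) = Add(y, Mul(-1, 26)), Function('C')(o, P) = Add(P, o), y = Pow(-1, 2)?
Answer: Rational(483776, 345) ≈ 1402.3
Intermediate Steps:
y = 1
S = 28 (S = Add(3, Mul(-1, Add(1, Mul(-1, 26)))) = Add(3, Mul(-1, Add(1, -26))) = Add(3, Mul(-1, -25)) = Add(3, 25) = 28)
Function('z')(H) = 28
Add(Mul(Function('z')(-69), Pow(60, -1)), Mul(2931, Pow(Function('x')(Function('C')(4, 7)), -1))) = Add(Mul(28, Pow(60, -1)), Mul(2931, Pow(Mul(23, Pow(Add(7, 4), -1)), -1))) = Add(Mul(28, Rational(1, 60)), Mul(2931, Pow(Mul(23, Pow(11, -1)), -1))) = Add(Rational(7, 15), Mul(2931, Pow(Mul(23, Rational(1, 11)), -1))) = Add(Rational(7, 15), Mul(2931, Pow(Rational(23, 11), -1))) = Add(Rational(7, 15), Mul(2931, Rational(11, 23))) = Add(Rational(7, 15), Rational(32241, 23)) = Rational(483776, 345)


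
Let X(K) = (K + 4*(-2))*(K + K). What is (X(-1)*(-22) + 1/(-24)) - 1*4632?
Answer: -120673/24 ≈ -5028.0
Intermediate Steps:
X(K) = 2*K*(-8 + K) (X(K) = (K - 8)*(2*K) = (-8 + K)*(2*K) = 2*K*(-8 + K))
(X(-1)*(-22) + 1/(-24)) - 1*4632 = ((2*(-1)*(-8 - 1))*(-22) + 1/(-24)) - 1*4632 = ((2*(-1)*(-9))*(-22) - 1/24) - 4632 = (18*(-22) - 1/24) - 4632 = (-396 - 1/24) - 4632 = -9505/24 - 4632 = -120673/24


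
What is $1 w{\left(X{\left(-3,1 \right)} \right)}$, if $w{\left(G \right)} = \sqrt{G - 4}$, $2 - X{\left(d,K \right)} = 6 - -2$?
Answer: $i \sqrt{10} \approx 3.1623 i$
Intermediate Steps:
$X{\left(d,K \right)} = -6$ ($X{\left(d,K \right)} = 2 - \left(6 - -2\right) = 2 - \left(6 + 2\right) = 2 - 8 = -6$)
$w{\left(G \right)} = \sqrt{-4 + G}$
$1 w{\left(X{\left(-3,1 \right)} \right)} = 1 \sqrt{-4 - 6} = 1 \sqrt{-10} = 1 i \sqrt{10} = i \sqrt{10}$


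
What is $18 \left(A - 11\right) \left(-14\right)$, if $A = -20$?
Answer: $7812$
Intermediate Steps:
$18 \left(A - 11\right) \left(-14\right) = 18 \left(-20 - 11\right) \left(-14\right) = 18 \left(-31\right) \left(-14\right) = \left(-558\right) \left(-14\right) = 7812$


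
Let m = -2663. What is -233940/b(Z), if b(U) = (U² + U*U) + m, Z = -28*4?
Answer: -15596/1495 ≈ -10.432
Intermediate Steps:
Z = -112
b(U) = -2663 + 2*U² (b(U) = (U² + U*U) - 2663 = (U² + U²) - 2663 = 2*U² - 2663 = -2663 + 2*U²)
-233940/b(Z) = -233940/(-2663 + 2*(-112)²) = -233940/(-2663 + 2*12544) = -233940/(-2663 + 25088) = -233940/22425 = -233940*1/22425 = -15596/1495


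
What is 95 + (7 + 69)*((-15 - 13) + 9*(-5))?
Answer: -5453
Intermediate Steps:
95 + (7 + 69)*((-15 - 13) + 9*(-5)) = 95 + 76*(-28 - 45) = 95 + 76*(-73) = 95 - 5548 = -5453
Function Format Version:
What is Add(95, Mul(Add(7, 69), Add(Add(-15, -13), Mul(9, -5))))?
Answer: -5453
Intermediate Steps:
Add(95, Mul(Add(7, 69), Add(Add(-15, -13), Mul(9, -5)))) = Add(95, Mul(76, Add(-28, -45))) = Add(95, Mul(76, -73)) = Add(95, -5548) = -5453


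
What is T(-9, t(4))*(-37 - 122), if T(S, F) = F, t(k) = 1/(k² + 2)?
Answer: -53/6 ≈ -8.8333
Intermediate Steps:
t(k) = 1/(2 + k²)
T(-9, t(4))*(-37 - 122) = (-37 - 122)/(2 + 4²) = -159/(2 + 16) = -159/18 = (1/18)*(-159) = -53/6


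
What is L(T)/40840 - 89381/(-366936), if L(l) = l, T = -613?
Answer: 214086767/936604140 ≈ 0.22858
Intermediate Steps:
L(T)/40840 - 89381/(-366936) = -613/40840 - 89381/(-366936) = -613*1/40840 - 89381*(-1/366936) = -613/40840 + 89381/366936 = 214086767/936604140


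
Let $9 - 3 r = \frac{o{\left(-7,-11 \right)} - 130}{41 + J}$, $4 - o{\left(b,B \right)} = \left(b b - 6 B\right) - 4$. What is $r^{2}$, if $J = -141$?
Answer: $\frac{48841}{10000} \approx 4.8841$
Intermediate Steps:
$o{\left(b,B \right)} = 8 - b^{2} + 6 B$ ($o{\left(b,B \right)} = 4 - \left(\left(b b - 6 B\right) - 4\right) = 4 - \left(\left(b^{2} - 6 B\right) - 4\right) = 4 - \left(-4 + b^{2} - 6 B\right) = 4 + \left(4 - b^{2} + 6 B\right) = 8 - b^{2} + 6 B$)
$r = \frac{221}{100}$ ($r = 3 - \frac{\left(\left(8 - \left(-7\right)^{2} + 6 \left(-11\right)\right) - 130\right) \frac{1}{41 - 141}}{3} = 3 - \frac{\left(\left(8 - 49 - 66\right) - 130\right) \frac{1}{-100}}{3} = 3 - \frac{\left(\left(8 - 49 - 66\right) - 130\right) \left(- \frac{1}{100}\right)}{3} = 3 - \frac{\left(-107 - 130\right) \left(- \frac{1}{100}\right)}{3} = 3 - \frac{\left(-237\right) \left(- \frac{1}{100}\right)}{3} = 3 - \frac{79}{100} = \frac{221}{100} \approx 2.21$)
$r^{2} = \left(\frac{221}{100}\right)^{2} = \frac{48841}{10000}$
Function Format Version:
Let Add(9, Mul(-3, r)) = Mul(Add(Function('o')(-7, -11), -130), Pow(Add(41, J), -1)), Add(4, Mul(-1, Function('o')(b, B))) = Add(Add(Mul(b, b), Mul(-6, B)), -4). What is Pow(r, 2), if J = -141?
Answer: Rational(48841, 10000) ≈ 4.8841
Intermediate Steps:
Function('o')(b, B) = Add(8, Mul(-1, Pow(b, 2)), Mul(6, B)) (Function('o')(b, B) = Add(4, Mul(-1, Add(Add(Mul(b, b), Mul(-6, B)), -4))) = Add(4, Mul(-1, Add(Add(Pow(b, 2), Mul(-6, B)), -4))) = Add(4, Mul(-1, Add(-4, Pow(b, 2), Mul(-6, B)))) = Add(4, Add(4, Mul(-1, Pow(b, 2)), Mul(6, B))) = Add(8, Mul(-1, Pow(b, 2)), Mul(6, B)))
r = Rational(221, 100) (r = Add(3, Mul(Rational(-1, 3), Mul(Add(Add(8, Mul(-1, Pow(-7, 2)), Mul(6, -11)), -130), Pow(Add(41, -141), -1)))) = Add(3, Mul(Rational(-1, 3), Mul(Add(Add(8, Mul(-1, 49), -66), -130), Pow(-100, -1)))) = Add(3, Mul(Rational(-1, 3), Mul(Add(Add(8, -49, -66), -130), Rational(-1, 100)))) = Add(3, Mul(Rational(-1, 3), Mul(Add(-107, -130), Rational(-1, 100)))) = Add(3, Mul(Rational(-1, 3), Mul(-237, Rational(-1, 100)))) = Add(3, Mul(Rational(-1, 3), Rational(237, 100))) = Add(3, Rational(-79, 100)) = Rational(221, 100) ≈ 2.2100)
Pow(r, 2) = Pow(Rational(221, 100), 2) = Rational(48841, 10000)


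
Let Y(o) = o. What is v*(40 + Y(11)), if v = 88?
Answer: 4488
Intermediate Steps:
v*(40 + Y(11)) = 88*(40 + 11) = 88*51 = 4488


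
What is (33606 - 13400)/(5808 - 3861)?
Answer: 20206/1947 ≈ 10.378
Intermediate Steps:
(33606 - 13400)/(5808 - 3861) = 20206/1947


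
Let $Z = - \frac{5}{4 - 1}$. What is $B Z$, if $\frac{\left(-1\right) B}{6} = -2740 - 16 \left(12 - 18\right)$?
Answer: $-26440$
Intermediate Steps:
$Z = - \frac{5}{3} \approx -1.6667$
$B = 15864$ ($B = - 6 \left(-2740 - 16 \left(12 - 18\right)\right) = - 6 \left(-2740 - -96\right) = - 6 \left(-2740 + 96\right) = \left(-6\right) \left(-2644\right) = 15864$)
$B Z = 15864 \left(- \frac{5}{3}\right) = -26440$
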